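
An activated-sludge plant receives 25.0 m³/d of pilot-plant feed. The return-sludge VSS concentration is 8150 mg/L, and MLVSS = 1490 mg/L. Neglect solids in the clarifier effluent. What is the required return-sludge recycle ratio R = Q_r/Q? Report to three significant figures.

R ≈ 0.224

Solids balance on the clarifier gives (1+R)X = R·X_r, so R = X/(X_r − X) = 1490 / (8150 − 1490) = 0.2237.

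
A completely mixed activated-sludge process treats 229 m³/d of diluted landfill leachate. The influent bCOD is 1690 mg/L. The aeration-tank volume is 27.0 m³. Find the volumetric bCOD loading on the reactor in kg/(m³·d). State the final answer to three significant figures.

L_v ≈ 14.3 kg bCOD/(m³·d)

Volumetric loading L_v = Q·S₀ / V = 229 × 1690 g/m³ / 27.00 m³ = 14334 g/(m³·d) = 14.33 kg bCOD/(m³·d).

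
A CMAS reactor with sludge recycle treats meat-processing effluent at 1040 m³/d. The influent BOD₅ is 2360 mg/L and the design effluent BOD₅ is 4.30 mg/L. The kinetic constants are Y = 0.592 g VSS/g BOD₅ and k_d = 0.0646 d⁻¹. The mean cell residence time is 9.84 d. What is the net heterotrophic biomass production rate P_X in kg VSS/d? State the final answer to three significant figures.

P_X ≈ 887 kg VSS/d

Correct the yield for decay: Y_obs = Y/(1 + k_d θ_c) = 0.592 / (1 + 0.0646 × 9.84) = 0.592 / 1.636 = 0.3619.
Mass of BOD₅ removed per day: Q(S₀ − S) = 1040 × 2356 g/m³ = 2450 kg/d.
So the net sludge growth is P_X = 0.3619 × 2450 = 886.7 kg VSS/d.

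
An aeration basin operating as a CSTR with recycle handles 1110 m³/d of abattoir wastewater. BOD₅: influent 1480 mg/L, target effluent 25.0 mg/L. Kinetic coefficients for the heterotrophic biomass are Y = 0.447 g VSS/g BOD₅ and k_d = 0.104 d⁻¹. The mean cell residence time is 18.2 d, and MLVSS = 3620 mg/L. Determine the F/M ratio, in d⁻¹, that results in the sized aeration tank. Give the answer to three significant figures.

Steady-state biomass mass balance: V·X·(1 + k_d·θ_c) = Y·Q·(S₀ − S)·θ_c, so V = 0.447 × 1110 × (1480 − 25.0) × 18.2 / [3620 × (1 + 0.104 × 18.2)] = 1.31×10^7 / 10472 = 1255 m³.
Food-to-microorganism ratio F/M = Q S₀ / (V X) = 1110 × 1480 / (1255 × 3620) = 0.3617 d⁻¹.

F/M ≈ 0.362 d⁻¹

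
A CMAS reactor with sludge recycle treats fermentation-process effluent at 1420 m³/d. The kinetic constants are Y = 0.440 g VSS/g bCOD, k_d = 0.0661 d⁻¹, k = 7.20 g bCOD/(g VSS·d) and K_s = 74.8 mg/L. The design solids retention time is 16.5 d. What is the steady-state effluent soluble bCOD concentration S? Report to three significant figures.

For a completely mixed reactor with recycle the Lawrence–McCarty relation gives S = K_s·(1 + k_d·θ_c) / [θ_c·(Y·k − k_d) − 1] = 74.8 × (1 + 0.0661 × 16.5) / [16.5 × (0.440 × 7.20 − 0.0661) − 1] = 156.4 / 50.18 = 3.116 mg/L.

S ≈ 3.12 mg/L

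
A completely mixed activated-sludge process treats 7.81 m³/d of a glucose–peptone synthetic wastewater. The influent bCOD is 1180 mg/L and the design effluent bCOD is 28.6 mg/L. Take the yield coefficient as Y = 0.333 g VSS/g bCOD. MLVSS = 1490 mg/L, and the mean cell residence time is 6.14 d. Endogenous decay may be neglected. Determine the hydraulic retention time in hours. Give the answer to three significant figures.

Biomass mass balance (decay neglected): V·X = Y·Q·(S₀ − S)·θ_c, so V = 0.333 × 7.81 × (1180 − 28.6) × 6.14 / 1490 = 12.34 m³.
τ = V/Q = 12.34/7.81 = 1.580 d, or 37.92 h.

τ ≈ 37.9 h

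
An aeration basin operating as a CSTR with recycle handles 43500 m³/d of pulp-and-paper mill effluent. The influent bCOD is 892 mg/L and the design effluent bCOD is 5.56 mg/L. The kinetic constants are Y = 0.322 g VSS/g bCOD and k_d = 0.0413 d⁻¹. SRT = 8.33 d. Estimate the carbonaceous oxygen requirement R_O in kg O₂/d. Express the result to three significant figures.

Y_obs = Y / (1 + k_d θ_c) = 0.322 / (1 + 0.0413 × 8.33) = 0.322 / 1.344 = 0.2396.
Mass of bCOD removed per day: Q(S₀ − S) = 43500 × 886.4 g/m³ = 38560 kg/d.
P_X = Y_obs·Q·(S₀ − S) = 0.2396 × 38560 = 9238 kg VSS/d.
R_O = Q·ΔS − 1.42 P_X = 38560 − 13118 = 25442 kg O₂/d.

R_O ≈ 25400 kg O₂/d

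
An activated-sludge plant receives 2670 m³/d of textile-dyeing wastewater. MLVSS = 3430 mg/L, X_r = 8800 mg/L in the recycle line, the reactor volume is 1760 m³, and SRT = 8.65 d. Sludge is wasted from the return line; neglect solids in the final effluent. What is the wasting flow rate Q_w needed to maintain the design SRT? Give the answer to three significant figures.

Wasting from the return line (neglecting effluent solids): Q_w = V·X / (θ_c·X_r) = 1760 × 3430 / (8.65 × 8800) = 79.31 m³/d.

Q_w ≈ 79.3 m³/d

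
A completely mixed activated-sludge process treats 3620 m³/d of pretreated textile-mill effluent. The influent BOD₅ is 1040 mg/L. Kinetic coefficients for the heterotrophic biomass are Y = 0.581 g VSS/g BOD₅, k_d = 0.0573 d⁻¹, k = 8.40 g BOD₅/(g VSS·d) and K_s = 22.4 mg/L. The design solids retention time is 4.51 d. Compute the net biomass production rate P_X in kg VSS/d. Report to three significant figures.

P_X ≈ 1740 kg VSS/d

Effluent substrate depends only on kinetics and SRT: S = K_s(1 + k_d θ_c) / [θ_c(Yk − k_d) − 1] = 22.4 × (1 + 0.0573 × 4.51) / [4.51 × (0.581 × 8.40 − 0.0573) − 1] = 28.19 / 20.75 = 1.358 mg/L.
Y_obs = Y / (1 + k_d θ_c) = 0.581 / (1 + 0.0573 × 4.51) = 0.581 / 1.258 = 0.4617.
ΔS = 1040 − 1.36 = 1039 mg/L, so the substrate removal rate is 3620 × 1039/1000 = 3760 kg BOD₅/d.
P_X = Y_obs · Q(S₀ − S) = 0.4617 × 3760 = 1736 kg VSS/d.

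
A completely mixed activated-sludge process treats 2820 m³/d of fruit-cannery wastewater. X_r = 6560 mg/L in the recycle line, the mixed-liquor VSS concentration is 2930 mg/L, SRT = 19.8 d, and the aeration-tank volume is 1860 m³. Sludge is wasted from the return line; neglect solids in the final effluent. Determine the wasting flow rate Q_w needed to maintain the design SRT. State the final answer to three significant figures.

Q_w ≈ 42.0 m³/d

θ_c = V·X/(Q_w·X_r) when wasting from the recycle, so Q_w = V·X/(θ_c·X_r) = 1860 × 2930 / (19.8 × 6560) = 41.96 m³/d.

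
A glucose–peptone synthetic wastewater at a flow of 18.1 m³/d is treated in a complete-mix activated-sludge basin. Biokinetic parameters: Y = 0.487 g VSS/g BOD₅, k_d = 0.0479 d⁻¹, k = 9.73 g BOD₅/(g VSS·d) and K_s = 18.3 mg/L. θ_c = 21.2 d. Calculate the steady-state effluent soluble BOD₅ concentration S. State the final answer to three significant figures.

From the Monod/SRT balance for a CMAS, S = K_s·(1+k_d θ_c)/[θ_c·(Y k − k_d) − 1] = 18.3 × (1 + 0.0479 × 21.2) / [21.2 × (0.487 × 9.73 − 0.0479) − 1] = 36.88 / 98.44 = 0.3747 mg/L.

S ≈ 0.375 mg/L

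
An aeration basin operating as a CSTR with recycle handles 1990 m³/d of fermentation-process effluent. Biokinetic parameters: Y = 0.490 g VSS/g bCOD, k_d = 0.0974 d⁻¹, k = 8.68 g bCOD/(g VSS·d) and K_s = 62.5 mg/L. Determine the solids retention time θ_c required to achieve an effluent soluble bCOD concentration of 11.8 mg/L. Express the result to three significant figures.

θ_c ≈ 1.73 d

At the target effluent, Y k S/(K_s+S) = 0.490×8.68×11.8/74.30 = 0.6755 d⁻¹.
Then 1/θ_c = μ − k_d = 0.6755 − 0.0974 = 0.5781 d⁻¹, giving θ_c = 1.730 d.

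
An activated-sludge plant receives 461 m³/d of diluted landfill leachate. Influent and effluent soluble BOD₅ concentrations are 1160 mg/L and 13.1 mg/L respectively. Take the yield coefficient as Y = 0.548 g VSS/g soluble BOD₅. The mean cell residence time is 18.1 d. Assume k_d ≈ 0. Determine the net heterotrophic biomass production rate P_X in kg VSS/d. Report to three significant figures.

Since k_d ≈ 0, Y_obs = Y = 0.548 g VSS/g soluble BOD₅.
ΔS = 1160 − 13.1 = 1147 mg/L, so the substrate removal rate is 461 × 1147/1000 = 528.7 kg soluble BOD₅/d.
Net biomass production P_X = Y_obs × Q·(S₀ − S) = 0.5480 × 528.7 = 289.7 kg VSS/d.

P_X ≈ 290 kg VSS/d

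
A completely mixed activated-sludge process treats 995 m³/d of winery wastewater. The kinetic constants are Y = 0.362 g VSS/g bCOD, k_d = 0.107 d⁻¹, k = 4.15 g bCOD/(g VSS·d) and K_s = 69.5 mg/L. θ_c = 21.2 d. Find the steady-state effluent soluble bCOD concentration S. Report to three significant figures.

S ≈ 7.95 mg/L

For a completely mixed reactor with recycle the Lawrence–McCarty relation gives S = K_s·(1 + k_d·θ_c) / [θ_c·(Y·k − k_d) − 1] = 69.5 × (1 + 0.107 × 21.2) / [21.2 × (0.362 × 4.15 − 0.107) − 1] = 227.2 / 28.58 = 7.948 mg/L.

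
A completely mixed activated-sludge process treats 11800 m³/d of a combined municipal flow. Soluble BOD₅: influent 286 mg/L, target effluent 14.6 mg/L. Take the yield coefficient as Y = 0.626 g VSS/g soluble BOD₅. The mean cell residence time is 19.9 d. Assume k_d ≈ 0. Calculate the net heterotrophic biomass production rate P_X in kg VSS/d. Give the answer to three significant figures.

P_X ≈ 2000 kg VSS/d

With endogenous decay neglected, the observed yield equals the true yield: Y_obs = Y = 0.626 g VSS/g soluble BOD₅.
Substrate removed = Q·(S₀ − S) = 11800 m³/d × (286 − 14.6) g/m³ = 3.2×10^6 g/d = 3203 kg/d.
So the net sludge growth is P_X = 0.6260 × 3203 = 2005 kg VSS/d.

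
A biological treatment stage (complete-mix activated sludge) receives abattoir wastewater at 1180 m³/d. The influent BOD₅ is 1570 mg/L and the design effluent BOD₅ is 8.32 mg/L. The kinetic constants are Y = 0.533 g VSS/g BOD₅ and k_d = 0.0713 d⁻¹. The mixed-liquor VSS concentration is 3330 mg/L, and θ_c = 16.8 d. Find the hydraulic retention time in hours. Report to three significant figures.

τ ≈ 45.9 h

From the SRT design equation V = Y Q (S₀−S) θ_c / [X (1 + k_d θ_c)] = 0.533 × 1180 × (1570 − 8.32) × 16.8 / [3330 × (1 + 0.0713 × 16.8)] = 1.65×10^7 / 7319 = 2255 m³.
HRT = V/Q = 2255 m³ / 1180 m³·d⁻¹ = 1.911 d × 24 = 45.86 h.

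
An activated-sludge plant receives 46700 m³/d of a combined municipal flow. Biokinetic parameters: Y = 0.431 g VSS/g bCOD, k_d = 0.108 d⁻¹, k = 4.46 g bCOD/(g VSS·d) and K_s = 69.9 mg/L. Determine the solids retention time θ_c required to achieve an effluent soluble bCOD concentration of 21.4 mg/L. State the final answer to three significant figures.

θ_c ≈ 2.92 d

Specific growth rate at S = 21.4 mg/L: μ = YkS/(K_s+S) = 0.431·4.46·21.4/(69.9+21.4) = 0.4506 d⁻¹.
1/θ_c = 0.4506 − 0.108 = 0.3426 d⁻¹, so θ_c = 2.919 d.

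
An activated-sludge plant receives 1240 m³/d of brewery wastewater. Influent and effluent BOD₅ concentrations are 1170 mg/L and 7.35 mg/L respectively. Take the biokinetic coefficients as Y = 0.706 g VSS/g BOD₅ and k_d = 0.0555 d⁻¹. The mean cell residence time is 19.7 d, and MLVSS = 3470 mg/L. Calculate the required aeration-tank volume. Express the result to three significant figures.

V ≈ 2760 m³

From the SRT design equation V = Y Q (S₀−S) θ_c / [X (1 + k_d θ_c)] = 0.706 × 1240 × (1170 − 7.35) × 19.7 / [3470 × (1 + 0.0555 × 19.7)] = 2.01×10^7 / 7264 = 2760 m³.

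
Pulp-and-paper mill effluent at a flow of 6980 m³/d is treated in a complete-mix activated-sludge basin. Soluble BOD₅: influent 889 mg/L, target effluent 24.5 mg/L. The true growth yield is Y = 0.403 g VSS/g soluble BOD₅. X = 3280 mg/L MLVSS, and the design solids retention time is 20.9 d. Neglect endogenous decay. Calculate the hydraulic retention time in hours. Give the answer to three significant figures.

τ ≈ 53.3 h

Biomass mass balance (decay neglected): V·X = Y·Q·(S₀ − S)·θ_c, so V = 0.403 × 6980 × (889 − 24.5) × 20.9 / 3280 = 15495 m³.
HRT = V/Q = 15495 m³ / 6980 m³·d⁻¹ = 2.220 d × 24 = 53.28 h.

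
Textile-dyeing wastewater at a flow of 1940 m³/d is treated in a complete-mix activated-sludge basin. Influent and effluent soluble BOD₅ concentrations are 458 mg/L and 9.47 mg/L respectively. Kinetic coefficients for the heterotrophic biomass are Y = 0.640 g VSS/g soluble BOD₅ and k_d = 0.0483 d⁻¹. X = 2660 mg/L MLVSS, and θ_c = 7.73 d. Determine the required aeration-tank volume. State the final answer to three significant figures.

Rearranging the biomass balance for a CMAS with decay, V = Y·Q·ΔS·θ_c / [X·(1+k_d θ_c)] = 0.640 × 1940 × (458 − 9.47) × 7.73 / [2660 × (1 + 0.0483 × 7.73)] = 4.3×10^6 / 3653 = 1178 m³.

V ≈ 1180 m³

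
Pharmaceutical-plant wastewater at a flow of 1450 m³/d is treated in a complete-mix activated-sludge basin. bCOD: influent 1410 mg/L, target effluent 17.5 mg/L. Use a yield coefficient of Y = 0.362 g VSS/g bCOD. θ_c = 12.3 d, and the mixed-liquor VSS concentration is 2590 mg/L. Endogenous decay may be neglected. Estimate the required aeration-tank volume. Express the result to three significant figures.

V ≈ 3470 m³

V·X = Y·Q·ΔS·θ_c gives V = 0.362 × 1450 × (1410 − 17.5) × 12.3 / 2590 = 3471 m³.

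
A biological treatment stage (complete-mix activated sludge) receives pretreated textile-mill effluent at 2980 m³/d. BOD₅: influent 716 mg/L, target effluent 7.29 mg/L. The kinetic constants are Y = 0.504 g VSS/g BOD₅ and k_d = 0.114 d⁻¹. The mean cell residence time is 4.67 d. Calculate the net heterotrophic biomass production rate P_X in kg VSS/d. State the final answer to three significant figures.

Y_obs = Y / (1 + k_d θ_c) = 0.504 / (1 + 0.114 × 4.67) = 0.504 / 1.532 = 0.3289.
Substrate removed = Q·(S₀ − S) = 2980 m³/d × (716 − 7.29) g/m³ = 2.11×10^6 g/d = 2112 kg/d.
So the net sludge growth is P_X = 0.3289 × 2112 = 694.6 kg VSS/d.

P_X ≈ 695 kg VSS/d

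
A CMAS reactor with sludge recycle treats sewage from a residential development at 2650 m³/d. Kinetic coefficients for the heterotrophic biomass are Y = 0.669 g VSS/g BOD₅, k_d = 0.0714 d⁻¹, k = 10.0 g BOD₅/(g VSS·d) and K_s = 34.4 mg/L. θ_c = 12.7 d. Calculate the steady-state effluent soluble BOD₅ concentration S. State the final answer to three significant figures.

S ≈ 0.790 mg/L

Effluent substrate depends only on kinetics and SRT: S = K_s(1 + k_d θ_c) / [θ_c(Yk − k_d) − 1] = 34.4 × (1 + 0.0714 × 12.7) / [12.7 × (0.669 × 10.0 − 0.0714) − 1] = 65.59 / 83.06 = 0.7897 mg/L.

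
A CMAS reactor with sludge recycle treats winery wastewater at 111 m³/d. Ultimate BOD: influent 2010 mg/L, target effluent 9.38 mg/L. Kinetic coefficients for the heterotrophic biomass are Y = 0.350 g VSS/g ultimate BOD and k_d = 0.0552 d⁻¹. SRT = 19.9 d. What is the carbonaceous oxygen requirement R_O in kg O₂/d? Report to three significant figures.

R_O ≈ 169 kg O₂/d

The observed yield is Y_obs = Y/(1 + k_d·θ_c) = 0.350 / (1 + 0.0552 × 19.9) = 0.350 / 2.098 = 0.1668 g VSS per g ultimate BOD removed.
Mass of ultimate BOD removed per day: Q(S₀ − S) = 111 × 2001 g/m³ = 222.1 kg/d.
P_X = Y_obs·Q·(S₀ − S) = 0.1668 × 222.1 = 37.04 kg VSS/d.
R_O = Q·(S₀ − S) − 1.42·P_X = 222.1 − 1.42 × 37.04 = 169.5 kg O₂/d.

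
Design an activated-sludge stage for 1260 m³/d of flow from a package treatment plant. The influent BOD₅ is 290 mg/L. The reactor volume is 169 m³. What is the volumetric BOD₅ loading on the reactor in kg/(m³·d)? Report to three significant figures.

Applied BOD₅ load per unit volume = Q·S₀/V = (1260 × 290/1000)/169.0 = 2.162 kg BOD₅·m⁻³·d⁻¹.

L_v ≈ 2.16 kg BOD₅/(m³·d)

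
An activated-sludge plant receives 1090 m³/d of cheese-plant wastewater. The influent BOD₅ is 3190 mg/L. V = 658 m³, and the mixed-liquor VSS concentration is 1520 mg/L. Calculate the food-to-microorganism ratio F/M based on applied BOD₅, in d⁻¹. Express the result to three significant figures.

F/M ≈ 3.48 d⁻¹

F/M = applied load / biomass = Q·S₀/(V·X) = 1090 × 3190 / (658.0 × 1520) = 3.477 d⁻¹.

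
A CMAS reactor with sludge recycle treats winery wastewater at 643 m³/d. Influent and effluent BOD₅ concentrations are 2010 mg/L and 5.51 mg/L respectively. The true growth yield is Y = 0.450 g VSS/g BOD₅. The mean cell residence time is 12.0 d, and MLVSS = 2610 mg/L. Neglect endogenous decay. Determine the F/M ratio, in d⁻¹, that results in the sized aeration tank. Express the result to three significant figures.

With k_d = 0 the design equation reduces to V = Y Q (S₀−S) θ_c / X = 0.450 × 643 × (2010 − 5.51) × 12.0 / 2610 = 2667 m³.
F/M = Q·S₀ / (V·X) = 643 × 2010 / (2667 × 2610) = 0.1857 g BOD₅·(g VSS·d)⁻¹.

F/M ≈ 0.186 d⁻¹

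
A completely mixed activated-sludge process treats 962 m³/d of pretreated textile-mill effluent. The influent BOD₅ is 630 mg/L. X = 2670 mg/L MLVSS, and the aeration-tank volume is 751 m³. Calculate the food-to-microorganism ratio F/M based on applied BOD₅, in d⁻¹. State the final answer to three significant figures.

F/M ≈ 0.302 d⁻¹

F/M = applied load / biomass = Q·S₀/(V·X) = 962 × 630 / (751.0 × 2670) = 0.3022 d⁻¹.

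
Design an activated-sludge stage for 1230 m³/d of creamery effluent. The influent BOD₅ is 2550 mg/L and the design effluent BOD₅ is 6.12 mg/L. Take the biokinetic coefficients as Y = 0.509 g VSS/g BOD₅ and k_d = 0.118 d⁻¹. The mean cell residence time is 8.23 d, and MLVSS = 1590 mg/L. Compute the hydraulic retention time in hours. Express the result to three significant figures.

From the SRT design equation V = Y Q (S₀−S) θ_c / [X (1 + k_d θ_c)] = 0.509 × 1230 × (2550 − 6.12) × 8.23 / [1590 × (1 + 0.118 × 8.23)] = 1.31×10^7 / 3134 = 4182 m³.
Hydraulic retention time τ = V/Q = 4182 / 1230 = 3.400 d = 81.60 h.

τ ≈ 81.6 h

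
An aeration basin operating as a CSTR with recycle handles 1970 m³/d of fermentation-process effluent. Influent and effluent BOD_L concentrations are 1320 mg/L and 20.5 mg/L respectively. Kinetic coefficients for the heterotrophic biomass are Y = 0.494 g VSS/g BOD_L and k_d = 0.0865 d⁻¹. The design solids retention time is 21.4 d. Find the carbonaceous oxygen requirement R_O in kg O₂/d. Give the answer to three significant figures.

The observed yield is Y_obs = Y/(1 + k_d·θ_c) = 0.494 / (1 + 0.0865 × 21.4) = 0.494 / 2.851 = 0.1733 g VSS per g BOD_L removed.
Mass of BOD_L removed per day: Q(S₀ − S) = 1970 × 1300 g/m³ = 2560 kg/d.
Net sludge production P_X = 0.1733 × 2560 = 443.6 kg VSS/d.
Carbonaceous O₂ demand = substrate oxidised − cell-mass equivalent = 2560 − 1.42 × 443.6 = 1930 kg O₂/d.

R_O ≈ 1930 kg O₂/d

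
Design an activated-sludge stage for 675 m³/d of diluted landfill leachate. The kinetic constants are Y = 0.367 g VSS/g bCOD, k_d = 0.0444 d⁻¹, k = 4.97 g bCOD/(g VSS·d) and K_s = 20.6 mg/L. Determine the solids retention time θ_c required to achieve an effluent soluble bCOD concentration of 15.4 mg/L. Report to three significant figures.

At the target effluent, Y k S/(K_s+S) = 0.367×4.97×15.4/36.00 = 0.7803 d⁻¹.
Then 1/θ_c = μ − k_d = 0.7803 − 0.0444 = 0.7359 d⁻¹, giving θ_c = 1.359 d.

θ_c ≈ 1.36 d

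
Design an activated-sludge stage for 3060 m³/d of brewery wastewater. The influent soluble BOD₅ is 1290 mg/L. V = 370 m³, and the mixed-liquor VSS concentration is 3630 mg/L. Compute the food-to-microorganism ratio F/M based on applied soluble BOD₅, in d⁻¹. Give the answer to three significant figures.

F/M ≈ 2.94 d⁻¹

F/M = Q·S₀ / (V·X) = 3060 × 1290 / (370.0 × 3630) = 2.939 g soluble BOD₅·(g VSS·d)⁻¹.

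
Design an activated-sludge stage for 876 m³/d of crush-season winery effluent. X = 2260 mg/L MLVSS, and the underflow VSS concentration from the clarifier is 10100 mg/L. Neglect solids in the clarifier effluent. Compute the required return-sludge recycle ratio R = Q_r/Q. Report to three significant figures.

R = Q_r/Q = X/(X_r − X) = 2260 / (10100 − 2260) = 0.2883.

R ≈ 0.288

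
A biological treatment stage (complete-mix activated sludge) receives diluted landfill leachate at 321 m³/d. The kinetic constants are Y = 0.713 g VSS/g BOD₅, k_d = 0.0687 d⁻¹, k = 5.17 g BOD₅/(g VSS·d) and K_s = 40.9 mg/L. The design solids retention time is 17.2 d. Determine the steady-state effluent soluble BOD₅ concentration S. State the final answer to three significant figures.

For a completely mixed reactor with recycle the Lawrence–McCarty relation gives S = K_s·(1 + k_d·θ_c) / [θ_c·(Y·k − k_d) − 1] = 40.9 × (1 + 0.0687 × 17.2) / [17.2 × (0.713 × 5.17 − 0.0687) − 1] = 89.23 / 61.22 = 1.457 mg/L.

S ≈ 1.46 mg/L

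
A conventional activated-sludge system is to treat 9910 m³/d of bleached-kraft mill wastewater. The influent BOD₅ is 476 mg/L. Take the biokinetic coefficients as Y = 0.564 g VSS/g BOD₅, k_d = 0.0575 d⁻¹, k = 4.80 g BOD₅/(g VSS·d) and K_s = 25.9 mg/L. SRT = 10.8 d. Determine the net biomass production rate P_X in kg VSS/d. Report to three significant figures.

Effluent substrate depends only on kinetics and SRT: S = K_s(1 + k_d θ_c) / [θ_c(Yk − k_d) − 1] = 25.9 × (1 + 0.0575 × 10.8) / [10.8 × (0.564 × 4.80 − 0.0575) − 1] = 41.98 / 27.62 = 1.520 mg/L.
The observed yield is Y_obs = Y/(1 + k_d·θ_c) = 0.564 / (1 + 0.0575 × 10.8) = 0.564 / 1.621 = 0.3479 g VSS per g BOD₅ removed.
Substrate removed = Q·(S₀ − S) = 9910 m³/d × (476 − 1.52) g/m³ = 4.7×10^6 g/d = 4702 kg/d.
Net biomass production P_X = Y_obs × Q·(S₀ − S) = 0.3479 × 4702 = 1636 kg VSS/d.

P_X ≈ 1640 kg VSS/d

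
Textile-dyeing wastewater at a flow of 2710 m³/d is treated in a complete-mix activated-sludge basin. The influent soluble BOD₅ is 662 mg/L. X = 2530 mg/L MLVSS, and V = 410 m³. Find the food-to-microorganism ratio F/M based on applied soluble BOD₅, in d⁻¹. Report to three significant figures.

F/M = Q·S₀ / (V·X) = 2710 × 662 / (410.0 × 2530) = 1.730 g soluble BOD₅·(g VSS·d)⁻¹.

F/M ≈ 1.73 d⁻¹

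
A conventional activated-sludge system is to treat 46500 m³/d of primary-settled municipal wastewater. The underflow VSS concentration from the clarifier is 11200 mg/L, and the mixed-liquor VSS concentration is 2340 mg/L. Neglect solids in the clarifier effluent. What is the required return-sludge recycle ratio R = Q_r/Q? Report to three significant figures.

R = Q_r/Q = X/(X_r − X) = 2340 / (11200 − 2340) = 0.2641.

R ≈ 0.264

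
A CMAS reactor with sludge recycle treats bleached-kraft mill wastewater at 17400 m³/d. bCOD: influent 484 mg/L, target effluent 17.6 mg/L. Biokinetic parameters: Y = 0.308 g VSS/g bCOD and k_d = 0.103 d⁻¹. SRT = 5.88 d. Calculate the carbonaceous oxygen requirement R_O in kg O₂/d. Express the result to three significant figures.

R_O ≈ 5900 kg O₂/d

Observed yield with endogenous decay: Y_obs = Y / (1 + k_d·θ_c) = 0.308 / (1 + 0.103 × 5.88) = 0.308 / 1.606 = 0.1918 g VSS/g bCOD.
ΔS = 484 − 17.6 = 466.4 mg/L, so the substrate removal rate is 17400 × 466.4/1000 = 8115 kg bCOD/d.
P_X = Y_obs·Q·(S₀ − S) = 0.1918 × 8115 = 1557 kg VSS/d.
R_O = Q·(S₀ − S) − 1.42·P_X = 8115 − 1.42 × 1557 = 5905 kg O₂/d.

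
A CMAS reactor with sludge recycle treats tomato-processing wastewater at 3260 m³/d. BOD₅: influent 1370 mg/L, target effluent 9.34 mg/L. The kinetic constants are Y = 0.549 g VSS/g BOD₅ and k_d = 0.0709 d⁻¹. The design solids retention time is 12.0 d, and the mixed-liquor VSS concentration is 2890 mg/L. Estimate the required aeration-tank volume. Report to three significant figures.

V ≈ 5460 m³

From the SRT design equation V = Y Q (S₀−S) θ_c / [X (1 + k_d θ_c)] = 0.549 × 3260 × (1370 − 9.34) × 12.0 / [2890 × (1 + 0.0709 × 12.0)] = 2.92×10^7 / 5349 = 5463 m³.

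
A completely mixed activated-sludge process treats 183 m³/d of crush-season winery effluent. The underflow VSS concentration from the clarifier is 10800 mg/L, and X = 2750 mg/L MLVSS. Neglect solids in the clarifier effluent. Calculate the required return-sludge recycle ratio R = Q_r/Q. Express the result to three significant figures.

R ≈ 0.342

Solids balance on the clarifier gives (1+R)X = R·X_r, so R = X/(X_r − X) = 2750 / (10800 − 2750) = 0.3416.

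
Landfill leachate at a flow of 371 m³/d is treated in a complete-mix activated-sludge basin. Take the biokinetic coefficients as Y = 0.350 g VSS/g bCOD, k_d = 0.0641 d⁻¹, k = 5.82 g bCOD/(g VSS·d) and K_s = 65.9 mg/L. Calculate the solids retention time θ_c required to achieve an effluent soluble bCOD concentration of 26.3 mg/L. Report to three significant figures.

Specific growth rate at S = 26.3 mg/L: μ = YkS/(K_s+S) = 0.350·5.82·26.3/(65.9+26.3) = 0.5811 d⁻¹.
Then 1/θ_c = μ − k_d = 0.5811 − 0.0641 = 0.5170 d⁻¹, giving θ_c = 1.934 d.

θ_c ≈ 1.93 d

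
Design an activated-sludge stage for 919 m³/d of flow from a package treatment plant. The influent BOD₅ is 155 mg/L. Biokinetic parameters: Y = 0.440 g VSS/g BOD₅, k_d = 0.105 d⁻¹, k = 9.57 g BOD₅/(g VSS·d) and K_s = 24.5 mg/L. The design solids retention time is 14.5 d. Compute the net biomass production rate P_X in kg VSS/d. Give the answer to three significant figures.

From the Monod/SRT balance for a CMAS, S = K_s·(1+k_d θ_c)/[θ_c·(Y k − k_d) − 1] = 24.5 × (1 + 0.105 × 14.5) / [14.5 × (0.440 × 9.57 − 0.105) − 1] = 61.80 / 58.53 = 1.056 mg/L.
Observed yield with endogenous decay: Y_obs = Y / (1 + k_d·θ_c) = 0.440 / (1 + 0.105 × 14.5) = 0.440 / 2.522 = 0.1744 g VSS/g BOD₅.
Mass of BOD₅ removed per day: Q(S₀ − S) = 919 × 153.9 g/m³ = 141.5 kg/d.
So the net sludge growth is P_X = 0.1744 × 141.5 = 24.68 kg VSS/d.

P_X ≈ 24.7 kg VSS/d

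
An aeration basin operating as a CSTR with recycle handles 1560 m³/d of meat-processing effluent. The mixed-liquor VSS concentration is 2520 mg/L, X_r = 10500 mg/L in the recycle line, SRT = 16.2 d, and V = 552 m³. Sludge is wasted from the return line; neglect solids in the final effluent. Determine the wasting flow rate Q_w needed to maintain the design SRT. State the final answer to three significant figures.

Q_w ≈ 8.18 m³/d

θ_c = V·X/(Q_w·X_r) when wasting from the recycle, so Q_w = V·X/(θ_c·X_r) = 552.0 × 2520 / (16.2 × 10500) = 8.178 m³/d.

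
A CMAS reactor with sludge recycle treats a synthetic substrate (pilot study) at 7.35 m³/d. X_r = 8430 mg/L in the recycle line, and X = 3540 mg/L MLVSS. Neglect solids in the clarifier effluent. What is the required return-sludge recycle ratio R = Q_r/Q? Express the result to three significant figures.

Solids balance on the clarifier gives (1+R)X = R·X_r, so R = X/(X_r − X) = 3540 / (8430 − 3540) = 0.7239.

R ≈ 0.724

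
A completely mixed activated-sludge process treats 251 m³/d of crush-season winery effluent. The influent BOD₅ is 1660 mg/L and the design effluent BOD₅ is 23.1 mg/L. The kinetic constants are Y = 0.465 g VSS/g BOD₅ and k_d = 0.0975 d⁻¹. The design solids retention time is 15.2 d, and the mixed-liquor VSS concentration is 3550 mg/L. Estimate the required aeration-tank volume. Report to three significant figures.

V ≈ 330 m³

From the SRT design equation V = Y Q (S₀−S) θ_c / [X (1 + k_d θ_c)] = 0.465 × 251 × (1660 − 23.1) × 15.2 / [3550 × (1 + 0.0975 × 15.2)] = 2.9×10^6 / 8811 = 329.6 m³.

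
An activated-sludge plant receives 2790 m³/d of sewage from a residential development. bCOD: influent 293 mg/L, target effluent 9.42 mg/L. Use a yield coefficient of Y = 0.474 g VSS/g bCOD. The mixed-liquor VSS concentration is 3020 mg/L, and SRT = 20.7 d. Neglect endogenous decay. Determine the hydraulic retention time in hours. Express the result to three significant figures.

Biomass mass balance (decay neglected): V·X = Y·Q·(S₀ − S)·θ_c, so V = 0.474 × 2790 × (293 − 9.42) × 20.7 / 3020 = 2571 m³.
HRT = V/Q = 2571 m³ / 2790 m³·d⁻¹ = 0.9213 d × 24 = 22.11 h.

τ ≈ 22.1 h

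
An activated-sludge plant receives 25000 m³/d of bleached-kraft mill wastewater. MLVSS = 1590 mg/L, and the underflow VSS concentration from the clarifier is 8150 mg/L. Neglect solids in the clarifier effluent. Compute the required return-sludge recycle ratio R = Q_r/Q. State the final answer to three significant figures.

Solids balance on the clarifier gives (1+R)X = R·X_r, so R = X/(X_r − X) = 1590 / (8150 − 1590) = 0.2424.

R ≈ 0.242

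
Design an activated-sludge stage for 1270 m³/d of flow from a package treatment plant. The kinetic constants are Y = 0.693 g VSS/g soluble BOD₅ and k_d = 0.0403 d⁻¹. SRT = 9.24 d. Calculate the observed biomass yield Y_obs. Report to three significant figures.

Y_obs ≈ 0.505 g VSS/g soluble BOD₅

Observed yield with endogenous decay: Y_obs = Y / (1 + k_d·θ_c) = 0.693 / (1 + 0.0403 × 9.24) = 0.693 / 1.372 = 0.5050 g VSS/g soluble BOD₅.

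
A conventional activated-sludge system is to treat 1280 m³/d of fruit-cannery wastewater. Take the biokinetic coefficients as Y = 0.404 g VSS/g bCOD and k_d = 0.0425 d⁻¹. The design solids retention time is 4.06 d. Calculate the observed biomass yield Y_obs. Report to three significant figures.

The observed yield is Y_obs = Y/(1 + k_d·θ_c) = 0.404 / (1 + 0.0425 × 4.06) = 0.404 / 1.173 = 0.3445 g VSS per g bCOD removed.

Y_obs ≈ 0.345 g VSS/g bCOD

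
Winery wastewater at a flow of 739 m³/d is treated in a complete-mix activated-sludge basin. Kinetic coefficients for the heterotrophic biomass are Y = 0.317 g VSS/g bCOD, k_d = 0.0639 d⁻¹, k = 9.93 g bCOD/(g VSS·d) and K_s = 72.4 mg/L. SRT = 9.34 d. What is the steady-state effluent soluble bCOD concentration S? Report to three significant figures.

S ≈ 4.16 mg/L

For a completely mixed reactor with recycle the Lawrence–McCarty relation gives S = K_s·(1 + k_d·θ_c) / [θ_c·(Y·k − k_d) − 1] = 72.4 × (1 + 0.0639 × 9.34) / [9.34 × (0.317 × 9.93 − 0.0639) − 1] = 115.6 / 27.80 = 4.158 mg/L.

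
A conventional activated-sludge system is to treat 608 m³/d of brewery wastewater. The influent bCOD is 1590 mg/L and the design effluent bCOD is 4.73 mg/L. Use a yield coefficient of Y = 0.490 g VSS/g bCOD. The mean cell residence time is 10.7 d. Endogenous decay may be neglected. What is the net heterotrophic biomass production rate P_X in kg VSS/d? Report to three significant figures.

P_X ≈ 472 kg VSS/d

With endogenous decay neglected, the observed yield equals the true yield: Y_obs = Y = 0.490 g VSS/g bCOD.
ΔS = 1590 − 4.73 = 1585 mg/L, so the substrate removal rate is 608 × 1585/1000 = 963.8 kg bCOD/d.
P_X = Y_obs · Q(S₀ − S) = 0.4900 × 963.8 = 472.3 kg VSS/d.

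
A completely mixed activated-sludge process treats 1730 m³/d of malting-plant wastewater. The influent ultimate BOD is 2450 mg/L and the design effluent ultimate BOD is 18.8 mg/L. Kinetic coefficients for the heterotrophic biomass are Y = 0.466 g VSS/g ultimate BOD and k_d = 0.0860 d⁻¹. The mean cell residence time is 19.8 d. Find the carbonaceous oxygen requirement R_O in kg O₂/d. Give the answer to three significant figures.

R_O ≈ 3180 kg O₂/d

Correct the yield for decay: Y_obs = Y/(1 + k_d θ_c) = 0.466 / (1 + 0.0860 × 19.8) = 0.466 / 2.703 = 0.1724.
ΔS = 2450 − 18.8 = 2431 mg/L, so the substrate removal rate is 1730 × 2431/1000 = 4206 kg ultimate BOD/d.
Biomass synthesised: P_X = Y_obs × 4206 = 725.2 kg VSS/d.
R_O = Q·(S₀ − S) − 1.42·P_X = 4206 − 1.42 × 725.2 = 3176 kg O₂/d.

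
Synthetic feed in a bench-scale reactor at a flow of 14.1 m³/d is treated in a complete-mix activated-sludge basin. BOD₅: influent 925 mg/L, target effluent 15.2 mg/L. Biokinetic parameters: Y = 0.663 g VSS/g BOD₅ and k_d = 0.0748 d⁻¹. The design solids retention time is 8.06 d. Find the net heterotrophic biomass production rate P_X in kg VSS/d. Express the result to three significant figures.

Observed yield with endogenous decay: Y_obs = Y / (1 + k_d·θ_c) = 0.663 / (1 + 0.0748 × 8.06) = 0.663 / 1.603 = 0.4136 g VSS/g BOD₅.
Q·(S₀ − S) = 14.1 × (925 − 15.2) × 10⁻³ = 12.83 kg/d removed.
P_X = Y_obs · Q(S₀ − S) = 0.4136 × 12.83 = 5.306 kg VSS/d.

P_X ≈ 5.31 kg VSS/d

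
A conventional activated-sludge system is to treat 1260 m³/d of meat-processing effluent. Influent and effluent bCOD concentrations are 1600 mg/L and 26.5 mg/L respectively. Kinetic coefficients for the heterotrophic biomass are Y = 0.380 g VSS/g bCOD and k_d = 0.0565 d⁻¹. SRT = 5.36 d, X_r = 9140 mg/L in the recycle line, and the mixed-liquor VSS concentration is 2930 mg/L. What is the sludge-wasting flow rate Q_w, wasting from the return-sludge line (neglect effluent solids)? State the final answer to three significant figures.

From the SRT design equation V = Y Q (S₀−S) θ_c / [X (1 + k_d θ_c)] = 0.380 × 1260 × (1600 − 26.5) × 5.36 / [2930 × (1 + 0.0565 × 5.36)] = 4.04×10^6 / 3817 = 1058 m³.
θ_c = V·X/(Q_w·X_r) when wasting from the recycle, so Q_w = V·X/(θ_c·X_r) = 1058 × 2930 / (5.36 × 9140) = 63.27 m³/d.

Q_w ≈ 63.3 m³/d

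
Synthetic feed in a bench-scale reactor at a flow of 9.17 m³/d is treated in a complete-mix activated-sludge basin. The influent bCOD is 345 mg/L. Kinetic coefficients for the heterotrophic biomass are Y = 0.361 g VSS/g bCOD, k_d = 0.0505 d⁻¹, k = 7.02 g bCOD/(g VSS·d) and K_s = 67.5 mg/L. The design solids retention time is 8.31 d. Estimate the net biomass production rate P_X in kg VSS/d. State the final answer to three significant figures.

P_X ≈ 0.793 kg VSS/d

Effluent substrate depends only on kinetics and SRT: S = K_s(1 + k_d θ_c) / [θ_c(Yk − k_d) − 1] = 67.5 × (1 + 0.0505 × 8.31) / [8.31 × (0.361 × 7.02 − 0.0505) − 1] = 95.83 / 19.64 = 4.879 mg/L.
The observed yield is Y_obs = Y/(1 + k_d·θ_c) = 0.361 / (1 + 0.0505 × 8.31) = 0.361 / 1.420 = 0.2543 g VSS per g bCOD removed.
Q·(S₀ − S) = 9.17 × (345 − 4.88) × 10⁻³ = 3.119 kg/d removed.
So the net sludge growth is P_X = 0.2543 × 3.119 = 0.7931 kg VSS/d.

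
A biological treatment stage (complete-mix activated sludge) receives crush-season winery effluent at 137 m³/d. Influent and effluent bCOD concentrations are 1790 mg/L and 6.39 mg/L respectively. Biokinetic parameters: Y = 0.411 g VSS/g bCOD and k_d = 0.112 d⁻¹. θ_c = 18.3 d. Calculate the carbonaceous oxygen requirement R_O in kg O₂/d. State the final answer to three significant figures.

Y_obs = Y / (1 + k_d θ_c) = 0.411 / (1 + 0.112 × 18.3) = 0.411 / 3.050 = 0.1348.
Substrate removed = Q·(S₀ − S) = 137 m³/d × (1790 − 6.39) g/m³ = 2.44×10^5 g/d = 244.4 kg/d.
Net sludge production P_X = 0.1348 × 244.4 = 32.93 kg VSS/d.
R_O = Q·ΔS − 1.42 P_X = 244.4 − 46.76 = 197.6 kg O₂/d.

R_O ≈ 198 kg O₂/d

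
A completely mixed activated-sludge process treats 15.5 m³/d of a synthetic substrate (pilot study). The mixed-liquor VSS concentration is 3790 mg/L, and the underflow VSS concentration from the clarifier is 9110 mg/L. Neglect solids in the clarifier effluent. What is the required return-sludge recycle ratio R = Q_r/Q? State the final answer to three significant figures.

R ≈ 0.712

R = Q_r/Q = X/(X_r − X) = 3790 / (9110 − 3790) = 0.7124.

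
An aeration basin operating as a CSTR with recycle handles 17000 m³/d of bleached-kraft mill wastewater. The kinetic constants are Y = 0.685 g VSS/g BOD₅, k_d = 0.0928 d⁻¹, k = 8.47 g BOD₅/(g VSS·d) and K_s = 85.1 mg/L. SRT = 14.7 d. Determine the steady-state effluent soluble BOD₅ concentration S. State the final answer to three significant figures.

Effluent substrate depends only on kinetics and SRT: S = K_s(1 + k_d θ_c) / [θ_c(Yk − k_d) − 1] = 85.1 × (1 + 0.0928 × 14.7) / [14.7 × (0.685 × 8.47 − 0.0928) − 1] = 201.2 / 82.92 = 2.426 mg/L.

S ≈ 2.43 mg/L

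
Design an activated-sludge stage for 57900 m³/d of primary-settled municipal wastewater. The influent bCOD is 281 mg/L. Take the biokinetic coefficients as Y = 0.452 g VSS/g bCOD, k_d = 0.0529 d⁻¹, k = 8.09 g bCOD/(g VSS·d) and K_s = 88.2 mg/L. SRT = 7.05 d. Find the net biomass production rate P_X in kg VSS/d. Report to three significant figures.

Effluent substrate depends only on kinetics and SRT: S = K_s(1 + k_d θ_c) / [θ_c(Yk − k_d) − 1] = 88.2 × (1 + 0.0529 × 7.05) / [7.05 × (0.452 × 8.09 − 0.0529) − 1] = 121.1 / 24.41 = 4.962 mg/L.
Correct the yield for decay: Y_obs = Y/(1 + k_d θ_c) = 0.452 / (1 + 0.0529 × 7.05) = 0.452 / 1.373 = 0.3292.
Substrate removed = Q·(S₀ − S) = 57900 m³/d × (281 − 4.96) g/m³ = 1.6×10^7 g/d = 15983 kg/d.
P_X = Y_obs · Q(S₀ − S) = 0.3292 × 15983 = 5262 kg VSS/d.

P_X ≈ 5260 kg VSS/d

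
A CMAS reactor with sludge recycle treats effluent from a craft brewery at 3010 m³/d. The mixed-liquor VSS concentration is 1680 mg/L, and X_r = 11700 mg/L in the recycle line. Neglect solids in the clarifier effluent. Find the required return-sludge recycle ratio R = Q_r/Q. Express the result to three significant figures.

Solids balance on the clarifier gives (1+R)X = R·X_r, so R = X/(X_r − X) = 1680 / (11700 − 1680) = 0.1677.

R ≈ 0.168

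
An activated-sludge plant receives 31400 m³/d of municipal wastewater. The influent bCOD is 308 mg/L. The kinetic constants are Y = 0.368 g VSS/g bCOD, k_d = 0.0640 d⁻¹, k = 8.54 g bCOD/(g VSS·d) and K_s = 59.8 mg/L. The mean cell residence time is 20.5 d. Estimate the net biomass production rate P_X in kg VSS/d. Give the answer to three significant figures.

P_X ≈ 1530 kg VSS/d

For a completely mixed reactor with recycle the Lawrence–McCarty relation gives S = K_s·(1 + k_d·θ_c) / [θ_c·(Y·k − k_d) − 1] = 59.8 × (1 + 0.0640 × 20.5) / [20.5 × (0.368 × 8.54 − 0.0640) − 1] = 138.3 / 62.11 = 2.226 mg/L.
The observed yield is Y_obs = Y/(1 + k_d·θ_c) = 0.368 / (1 + 0.0640 × 20.5) = 0.368 / 2.312 = 0.1592 g VSS per g bCOD removed.
ΔS = 308 − 2.23 = 305.8 mg/L, so the substrate removal rate is 31400 × 305.8/1000 = 9601 kg bCOD/d.
So the net sludge growth is P_X = 0.1592 × 9601 = 1528 kg VSS/d.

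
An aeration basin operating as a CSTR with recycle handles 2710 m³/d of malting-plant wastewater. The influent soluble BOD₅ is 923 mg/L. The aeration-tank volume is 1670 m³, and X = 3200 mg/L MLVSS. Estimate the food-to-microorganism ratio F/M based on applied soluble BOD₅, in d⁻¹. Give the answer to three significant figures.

F/M ≈ 0.468 d⁻¹

F/M = applied load / biomass = Q·S₀/(V·X) = 2710 × 923 / (1670 × 3200) = 0.4681 d⁻¹.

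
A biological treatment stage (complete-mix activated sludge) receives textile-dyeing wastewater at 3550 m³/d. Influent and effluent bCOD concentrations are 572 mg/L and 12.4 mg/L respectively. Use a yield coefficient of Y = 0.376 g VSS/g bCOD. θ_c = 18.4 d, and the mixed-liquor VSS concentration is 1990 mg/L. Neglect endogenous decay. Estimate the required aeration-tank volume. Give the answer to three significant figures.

Biomass mass balance (decay neglected): V·X = Y·Q·(S₀ − S)·θ_c, so V = 0.376 × 3550 × (572 − 12.4) × 18.4 / 1990 = 6907 m³.

V ≈ 6910 m³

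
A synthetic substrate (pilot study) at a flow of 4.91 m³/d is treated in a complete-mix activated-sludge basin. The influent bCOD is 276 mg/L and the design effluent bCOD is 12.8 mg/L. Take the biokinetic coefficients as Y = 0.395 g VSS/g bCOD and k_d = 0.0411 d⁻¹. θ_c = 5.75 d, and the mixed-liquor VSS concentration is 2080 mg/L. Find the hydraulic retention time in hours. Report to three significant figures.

Rearranging the biomass balance for a CMAS with decay, V = Y·Q·ΔS·θ_c / [X·(1+k_d θ_c)] = 0.395 × 4.91 × (276 − 12.8) × 5.75 / [2080 × (1 + 0.0411 × 5.75)] = 2.94×10^3 / 2572 = 1.141 m³.
HRT = V/Q = 1.141 m³ / 4.91 m³·d⁻¹ = 0.2325 d × 24 = 5.579 h.

τ ≈ 5.58 h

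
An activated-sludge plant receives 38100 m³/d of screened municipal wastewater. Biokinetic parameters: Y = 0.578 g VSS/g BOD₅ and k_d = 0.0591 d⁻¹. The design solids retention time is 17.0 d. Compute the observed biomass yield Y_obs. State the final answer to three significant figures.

Y_obs = Y / (1 + k_d θ_c) = 0.578 / (1 + 0.0591 × 17.0) = 0.578 / 2.005 = 0.2883.

Y_obs ≈ 0.288 g VSS/g BOD₅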